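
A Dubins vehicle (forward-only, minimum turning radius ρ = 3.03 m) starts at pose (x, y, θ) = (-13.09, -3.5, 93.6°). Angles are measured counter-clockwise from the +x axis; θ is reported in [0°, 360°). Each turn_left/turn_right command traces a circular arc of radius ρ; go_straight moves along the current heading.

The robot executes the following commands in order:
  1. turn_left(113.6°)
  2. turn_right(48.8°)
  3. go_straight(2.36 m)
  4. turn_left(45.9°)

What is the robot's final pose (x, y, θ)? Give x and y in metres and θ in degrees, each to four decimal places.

(-24.5560, -0.3045, 204.3000°)

set_pose: (x, y, θ) = (-13.0900, -3.5000, 93.6000°), ρ = 3.03
turn_left(113.6°): centre at ρ to the left, rotate +113.6° → (-17.4990, -0.9953, 207.2000°)
turn_right(48.8°): centre at ρ to the right, rotate −48.8° → (-19.9995, -1.1176, 158.4000°)
go_straight(2.36): x += 2.36·cos θ, y += 2.36·sin θ → (-22.1937, -0.2488, 158.4000°)
turn_left(45.9°): centre at ρ to the left, rotate +45.9° → (-24.5560, -0.3045, 204.3000°)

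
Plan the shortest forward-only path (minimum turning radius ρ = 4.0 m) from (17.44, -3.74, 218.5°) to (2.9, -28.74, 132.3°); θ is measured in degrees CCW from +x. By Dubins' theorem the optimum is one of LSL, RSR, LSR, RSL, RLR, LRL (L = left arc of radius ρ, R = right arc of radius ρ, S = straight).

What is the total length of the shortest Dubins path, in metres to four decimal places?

33.2892 m

Let ψ = atan2(Δy, Δx) = atan2(-25.00, -14.54) = -120.1823° be the start→goal bearing.
Normalize: d = |goal − start| / ρ = 28.920781/4.0 = 7.230195, α = (θ_start − ψ) mod 360° = 338.6823° = 5.911121 rad, β = (θ_goal − ψ) mod 360° = 252.4823° = 4.406647 rad.
Common terms: sin α = -0.363539, cos α = 0.931579, sin β = -0.953624, cos β = -0.301001, cos(α−β) = 0.066274, d² = 52.275725. Work in radians in the unit-radius frame; every candidate has L = ρ·(t + p + q).
LSL: p² = 2 + d² − 2cos(α−β) + 2d(sin α − sin β) = 62.676031; p = √p² = 7.916820; φ = atan2(cos β − cos α, d + sin α − sin β) = -0.156327 rad; t = (φ − α) mod 2π = 0.215737 rad, q = (β − φ) mod 2π = 4.562974 rad → L = 4.0·(0.215737 + 7.916820 + 4.562974) = 4.0·12.695531 = 50.782124 m
RSR: p² = 2 + d² − 2cos(α−β) + 2d(sin β − sin α) = 45.610323; p = √p² = 6.753542; φ = atan2(cos α − cos β, d − sin α + sin β) = 0.183537 rad; t = (α − φ) mod 2π = 5.727584 rad, q = (φ − β) mod 2π = 2.060075 rad → L = 4.0·(5.727584 + 6.753542 + 2.060075) = 4.0·14.541201 = 58.164803 m
LSR: p² = d² − 2 + 2cos(α−β) + 2d(sin α + sin β) = 31.361578; p = √p² = 5.600141; φ = atan2(−cos α − cos β, d + sin α + sin β) − atan2(−2, p) = 0.236775 rad; t = (φ − α) mod 2π = 0.608840 rad, q = (φ − β) mod 2π = 2.113314 rad → L = 4.0·(0.608840 + 5.600141 + 2.113314) = 4.0·8.322294 = 33.289177 m
RSL: p² = d² − 2 + 2cos(α−β) − 2d(sin α + sin β) = 69.454968; p = √p² = 8.333965; φ = atan2(cos α + cos β, d − sin α − sin β) − atan2(2, p) = -0.161887 rad; t = (α − φ) mod 2π = 6.073008 rad, q = (β − φ) mod 2π = 4.568534 rad → L = 4.0·(6.073008 + 8.333965 + 4.568534) = 4.0·18.975506 = 75.902024 m
RLR: c = (6 − d² + 2cos(α−β) + 2d(sin α − sin β))/8 = -4.701290, |c| > 1 → infeasible
LRL: c = (6 − d² + 2cos(α−β) − 2d(sin α − sin β))/8 = -6.834504, |c| > 1 → infeasible
Shortest: LSR with L = 33.289177 m ≈ 33.2892 m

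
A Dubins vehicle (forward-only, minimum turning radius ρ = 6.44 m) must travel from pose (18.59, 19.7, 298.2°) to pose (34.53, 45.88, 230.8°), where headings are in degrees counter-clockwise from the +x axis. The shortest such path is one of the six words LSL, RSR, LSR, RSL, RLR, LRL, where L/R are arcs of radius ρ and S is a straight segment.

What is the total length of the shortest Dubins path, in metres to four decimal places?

Let ψ = atan2(Δy, Δx) = atan2(26.18, 15.94) = 58.6644° be the start→goal bearing.
Normalize: d = |goal − start| / ρ = 30.650873/6.44 = 4.759452, α = (θ_start − ψ) mod 360° = 239.5356° = 4.180686 rad, β = (θ_goal − ψ) mod 360° = 172.1356° = 3.004334 rad.
Common terms: sin α = -0.861945, cos α = -0.507002, sin β = 0.136828, cos β = -0.990595, cos(α−β) = 0.384295, d² = 22.652386. Work in radians in the unit-radius frame; every candidate has L = ρ·(t + p + q).
LSL: p² = 2 + d² − 2cos(α−β) + 2d(sin α − sin β) = 14.376569; p = √p² = 3.791645; φ = atan2(cos β − cos α, d + sin α − sin β) = -0.127890 rad; t = (φ − α) mod 2π = 1.974610 rad, q = (β − φ) mod 2π = 3.132224 rad → L = 6.44·(1.974610 + 3.791645 + 3.132224) = 6.44·8.898478 = 57.306199 m
RSR: p² = 2 + d² − 2cos(α−β) + 2d(sin β − sin α) = 33.391022; p = √p² = 5.778496; φ = atan2(cos α − cos β, d − sin α + sin β) = 0.083786 rad; t = (α − φ) mod 2π = 4.096899 rad, q = (φ − β) mod 2π = 3.362638 rad → L = 6.44·(4.096899 + 5.778496 + 3.362638) = 6.44·13.238034 = 85.252937 m
LSR: p² = d² − 2 + 2cos(α−β) + 2d(sin α + sin β) = 14.518665; p = √p² = 3.810337; φ = atan2(−cos α − cos β, d + sin α + sin β) − atan2(−2, p) = 0.838805 rad; t = (φ − α) mod 2π = 2.941305 rad, q = (φ − β) mod 2π = 4.117657 rad → L = 6.44·(2.941305 + 3.810337 + 4.117657) = 6.44·10.869299 = 69.998286 m
RSL: p² = d² − 2 + 2cos(α−β) − 2d(sin α + sin β) = 28.323289; p = √p² = 5.321963; φ = atan2(cos α + cos β, d − sin α − sin β) − atan2(2, p) = -0.626031 rad; t = (α − φ) mod 2π = 4.806717 rad, q = (β − φ) mod 2π = 3.630365 rad → L = 6.44·(4.806717 + 5.321963 + 3.630365) = 6.44·13.759045 = 88.608248 m
RLR: c = (6 − d² + 2cos(α−β) + 2d(sin α − sin β))/8 = -3.173878, |c| > 1 → infeasible
LRL: c = (6 − d² + 2cos(α−β) − 2d(sin α − sin β))/8 = -0.797071; p = 2π − arccos c = 3.789959 rad; φ = atan2(cos β − cos α, d + sin α − sin β) = -0.127890 rad; t = (φ − α + p/2) mod 2π = 3.869590 rad, q = (β − α − t + p) mod 2π = 5.027203 rad → L = 6.44·(3.869590 + 3.789959 + 5.027203) = 6.44·12.686752 = 81.702684 m
Shortest: LSL with L = 57.306199 m ≈ 57.3062 m

57.3062 m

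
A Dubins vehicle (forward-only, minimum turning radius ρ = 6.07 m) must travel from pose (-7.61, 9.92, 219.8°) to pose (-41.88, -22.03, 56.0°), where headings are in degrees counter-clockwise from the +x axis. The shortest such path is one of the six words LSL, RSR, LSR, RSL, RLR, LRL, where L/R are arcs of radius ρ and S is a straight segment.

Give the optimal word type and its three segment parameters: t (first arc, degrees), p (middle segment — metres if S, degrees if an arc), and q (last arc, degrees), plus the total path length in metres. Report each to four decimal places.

Let ψ = atan2(Δy, Δx) = atan2(-31.95, -34.27) = -137.0065° be the start→goal bearing.
Normalize: d = |goal − start| / ρ = 46.853339/6.07 = 7.718837, α = (θ_start − ψ) mod 360° = 356.8065° = 6.227449 rad, β = (θ_goal − ψ) mod 360° = 193.0065° = 3.368599 rad.
Common terms: sin α = -0.055708, cos α = 0.998447, sin β = -0.225062, cos β = -0.974344, cos(α−β) = -0.960294, d² = 59.580441. Work in radians in the unit-radius frame; every candidate has L = ρ·(t + p + q).
LSL: p² = 2 + d² − 2cos(α−β) + 2d(sin α − sin β) = 66.115462; p = √p² = 8.131141; φ = atan2(cos β − cos α, d + sin α − sin β) = -0.245067 rad; t = (φ − α) mod 2π = 6.093855 rad, q = (β − φ) mod 2π = 3.613667 rad → L = 6.07·(6.093855 + 8.131141 + 3.613667) = 6.07·17.838663 = 108.280683 m
RSR: p² = 2 + d² − 2cos(α−β) + 2d(sin β − sin α) = 60.886595; p = √p² = 7.802986; φ = atan2(cos α − cos β, d − sin α + sin β) = 0.255599 rad; t = (α − φ) mod 2π = 5.971849 rad, q = (φ − β) mod 2π = 3.170185 rad → L = 6.07·(5.971849 + 7.802986 + 3.170185) = 6.07·16.945021 = 102.856277 m
LSR: p² = d² − 2 + 2cos(α−β) + 2d(sin α + sin β) = 51.325421; p = √p² = 7.164176; φ = atan2(−cos α − cos β, d + sin α + sin β) − atan2(−2, p) = 0.268995 rad; t = (φ − α) mod 2π = 0.324732 rad, q = (φ − β) mod 2π = 3.183581 rad → L = 6.07·(0.324732 + 7.164176 + 3.183581) = 6.07·10.672490 = 64.782014 m
RSL: p² = d² − 2 + 2cos(α−β) − 2d(sin α + sin β) = 59.994287; p = √p² = 7.745598; φ = atan2(cos α + cos β, d − sin α − sin β) − atan2(2, p) = -0.249679 rad; t = (α − φ) mod 2π = 0.193942 rad, q = (β − φ) mod 2π = 3.618278 rad → L = 6.07·(0.193942 + 7.745598 + 3.618278) = 6.07·11.557818 = 70.155956 m
RLR: c = (6 − d² + 2cos(α−β) + 2d(sin α − sin β))/8 = -6.610824, |c| > 1 → infeasible
LRL: c = (6 − d² + 2cos(α−β) − 2d(sin α − sin β))/8 = -7.264433, |c| > 1 → infeasible
Shortest: LSR with L = 64.782014 m ≈ 64.7820 m
Convert LSR to answer units (arcs ×180/π): t = 0.324732·180/π = 18.6058°, p = ρ·p = 6.07·7.164176 = 43.4865 m, q = 3.183581·180/π = 182.4058°, L = 64.7820 m.

LSR: t = 18.6058°, p = 43.4865 m, q = 182.4058°, L = 64.7820 m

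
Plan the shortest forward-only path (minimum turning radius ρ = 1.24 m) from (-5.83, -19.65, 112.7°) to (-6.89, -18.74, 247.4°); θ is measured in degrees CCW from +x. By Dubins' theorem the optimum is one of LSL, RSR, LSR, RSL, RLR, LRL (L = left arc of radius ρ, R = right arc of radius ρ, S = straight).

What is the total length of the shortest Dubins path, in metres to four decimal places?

Let ψ = atan2(Δy, Δx) = atan2(0.91, -1.06) = 139.3542° be the start→goal bearing.
Normalize: d = |goal − start| / ρ = 1.397033/1.24 = 1.126639, α = (θ_start − ψ) mod 360° = 333.3458° = 5.817981 rad, β = (θ_goal − ψ) mod 360° = 108.0458° = 1.885755 rad.
Common terms: sin α = -0.448605, cos α = 0.893730, sin β = 0.950809, cos β = -0.309777, cos(α−β) = -0.703395, d² = 1.269316. Work in radians in the unit-radius frame; every candidate has L = ρ·(t + p + q).
LSL: p² = 2 + d² − 2cos(α−β) + 2d(sin α − sin β) = 1.522835; p = √p² = 1.234032; φ = atan2(cos β − cos α, d + sin α − sin β) = -1.793681 rad; t = (φ − α) mod 2π = 4.954708 rad, q = (β − φ) mod 2π = 3.679436 rad → L = 1.24·(4.954708 + 1.234032 + 3.679436) = 1.24·9.868176 = 12.236538 m
RSR: p² = 2 + d² − 2cos(α−β) + 2d(sin β − sin α) = 7.829375; p = √p² = 2.798102; φ = atan2(cos α − cos β, d − sin α + sin β) = 0.444621 rad; t = (α − φ) mod 2π = 5.373361 rad, q = (φ − β) mod 2π = 4.842051 rad → L = 1.24·(5.373361 + 2.798102 + 4.842051) = 1.24·13.013514 = 16.136758 m
LSR: p² = d² − 2 + 2cos(α−β) + 2d(sin α + sin β) = -1.005868 < 0 → infeasible
RSL: p² = d² − 2 + 2cos(α−β) − 2d(sin α + sin β) = -3.269080 < 0 → infeasible
RLR: c = (6 − d² + 2cos(α−β) + 2d(sin α − sin β))/8 = 0.021328; p = 2π − arccos c = 4.733719 rad; φ = atan2(cos α − cos β, d − sin α + sin β) = 0.444621 rad; t = (α − φ + p/2) mod 2π = 1.457035 rad, q = (α − β − t + p) mod 2π = 0.925725 rad → L = 1.24·(1.457035 + 4.733719 + 0.925725) = 1.24·7.116479 = 8.824434 m
LRL: c = (6 − d² + 2cos(α−β) − 2d(sin α − sin β))/8 = 0.809646; p = 2π − arccos c = 5.655937 rad; φ = atan2(cos β − cos α, d + sin α − sin β) = -1.793681 rad; t = (φ − α + p/2) mod 2π = 1.499491 rad, q = (β − α − t + p) mod 2π = 0.224219 rad → L = 1.24·(1.499491 + 5.655937 + 0.224219) = 1.24·7.379647 = 9.150763 m
Shortest: RLR with L = 8.824434 m ≈ 8.8244 m

8.8244 m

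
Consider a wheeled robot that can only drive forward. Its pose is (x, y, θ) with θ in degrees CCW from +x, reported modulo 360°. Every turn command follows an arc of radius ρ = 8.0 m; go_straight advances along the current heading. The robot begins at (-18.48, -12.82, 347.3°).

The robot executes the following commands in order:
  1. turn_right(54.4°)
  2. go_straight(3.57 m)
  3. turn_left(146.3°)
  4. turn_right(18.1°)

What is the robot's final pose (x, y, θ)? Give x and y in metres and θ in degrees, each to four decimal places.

(4.6022, -16.8188, 61.1000°)

set_pose: (x, y, θ) = (-18.4800, -12.8200, 347.3000°), ρ = 8.0
turn_right(54.4°): centre at ρ to the right, rotate −54.4° → (-12.8693, -17.5113, 292.9000°)
go_straight(3.57): x += 3.57·cos θ, y += 3.57·sin θ → (-11.4801, -20.7999, 292.9000°)
turn_left(146.3°): centre at ρ to the left, rotate +146.3° → (3.7477, -19.1860, 439.2000° ≡ 79.2000°)
turn_right(18.1°): centre at ρ to the right, rotate −18.1° → (4.6022, -16.8188, 61.1000°)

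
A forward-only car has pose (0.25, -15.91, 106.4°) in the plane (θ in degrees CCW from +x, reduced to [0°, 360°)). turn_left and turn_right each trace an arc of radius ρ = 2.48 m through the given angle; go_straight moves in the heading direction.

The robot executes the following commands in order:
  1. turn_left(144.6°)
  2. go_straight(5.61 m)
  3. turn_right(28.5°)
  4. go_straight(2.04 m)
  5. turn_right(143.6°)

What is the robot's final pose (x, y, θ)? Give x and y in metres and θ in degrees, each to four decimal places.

(-12.5830, -21.2005, 78.9000°)

set_pose: (x, y, θ) = (0.2500, -15.9100, 106.4000°), ρ = 2.48
turn_left(144.6°): centre at ρ to the left, rotate +144.6° → (-4.4740, -15.8028, 251.0000°)
go_straight(5.61): x += 5.61·cos θ, y += 5.61·sin θ → (-6.3004, -21.1072, 251.0000°)
turn_right(28.5°): centre at ρ to the right, rotate −28.5° → (-6.9698, -22.1282, 222.5000°)
go_straight(2.04): x += 2.04·cos θ, y += 2.04·sin θ → (-8.4739, -23.5064, 222.5000°)
turn_right(143.6°): centre at ρ to the right, rotate −143.6° → (-12.5830, -21.2005, 78.9000°)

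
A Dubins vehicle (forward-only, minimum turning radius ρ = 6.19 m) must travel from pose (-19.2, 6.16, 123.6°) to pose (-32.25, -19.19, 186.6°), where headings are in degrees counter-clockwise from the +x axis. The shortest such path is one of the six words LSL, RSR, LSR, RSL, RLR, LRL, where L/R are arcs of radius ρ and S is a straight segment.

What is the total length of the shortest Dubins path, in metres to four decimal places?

Let ψ = atan2(Δy, Δx) = atan2(-25.35, -13.05) = -117.2391° be the start→goal bearing.
Normalize: d = |goal − start| / ρ = 28.511840/6.19 = 4.606113, α = (θ_start − ψ) mod 360° = 240.8391° = 4.203435 rad, β = (θ_goal − ψ) mod 360° = 303.8391° = 5.302992 rad.
Common terms: sin α = -0.873255, cos α = -0.487264, sin β = -0.830605, cos β = 0.556862, cos(α−β) = 0.453990, d² = 21.216277. Work in radians in the unit-radius frame; every candidate has L = ρ·(t + p + q).
LSL: p² = 2 + d² − 2cos(α−β) + 2d(sin α − sin β) = 21.915395; p = √p² = 4.681388; φ = atan2(cos β − cos α, d + sin α − sin β) = 0.224930 rad; t = (φ − α) mod 2π = 2.304680 rad, q = (β − φ) mod 2π = 5.078063 rad → L = 6.19·(2.304680 + 4.681388 + 5.078063) = 6.19·12.064131 = 74.676970 m
RSR: p² = 2 + d² − 2cos(α−β) + 2d(sin β − sin α) = 22.701197; p = √p² = 4.764577; φ = atan2(cos α − cos β, d − sin α + sin β) = -0.220937 rad; t = (α − φ) mod 2π = 4.424372 rad, q = (φ − β) mod 2π = 0.759256 rad → L = 6.19·(4.424372 + 4.764577 + 0.759256) = 6.19·9.948205 = 61.579390 m
LSR: p² = d² − 2 + 2cos(α−β) + 2d(sin α + sin β) = 4.427920; p = √p² = 2.104262; φ = atan2(−cos α − cos β, d + sin α + sin β) − atan2(−2, p) = 0.736024 rad; t = (φ − α) mod 2π = 2.815774 rad, q = (φ − β) mod 2π = 1.716217 rad → L = 6.19·(2.815774 + 2.104262 + 1.716217) = 6.19·6.636253 = 41.078408 m
RSL: p² = d² − 2 + 2cos(α−β) − 2d(sin α + sin β) = 35.820597; p = √p² = 5.985031; φ = atan2(cos α + cos β, d − sin α − sin β) − atan2(2, p) = -0.311471 rad; t = (α − φ) mod 2π = 4.514906 rad, q = (β − φ) mod 2π = 5.614464 rad → L = 6.19·(4.514906 + 5.985031 + 5.614464) = 6.19·16.114401 = 99.748143 m
RLR: c = (6 − d² + 2cos(α−β) + 2d(sin α − sin β))/8 = -1.837650, |c| > 1 → infeasible
LRL: c = (6 − d² + 2cos(α−β) − 2d(sin α − sin β))/8 = -1.739424, |c| > 1 → infeasible
Shortest: LSR with L = 41.078408 m ≈ 41.0784 m

41.0784 m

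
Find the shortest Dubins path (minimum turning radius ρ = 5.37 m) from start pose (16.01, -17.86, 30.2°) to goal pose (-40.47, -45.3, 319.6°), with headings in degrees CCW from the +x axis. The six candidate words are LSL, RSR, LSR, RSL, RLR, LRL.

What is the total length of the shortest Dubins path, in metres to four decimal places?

84.6865 m

Let ψ = atan2(Δy, Δx) = atan2(-27.44, -56.48) = -154.0879° be the start→goal bearing.
Normalize: d = |goal − start| / ρ = 62.792866/5.37 = 11.693271, α = (θ_start − ψ) mod 360° = 184.2879° = 3.216430 rad, β = (θ_goal − ψ) mod 360° = 113.6879° = 1.984228 rad.
Common terms: sin α = -0.074768, cos α = -0.997201, sin β = 0.915748, cos β = -0.401754, cos(α−β) = 0.332161, d² = 136.732589. Work in radians in the unit-radius frame; every candidate has L = ρ·(t + p + q).
LSL: p² = 2 + d² − 2cos(α−β) + 2d(sin α − sin β) = 114.903541; p = √p² = 10.719307; φ = atan2(cos β − cos α, d + sin α − sin β) = 0.055578 rad; t = (φ − α) mod 2π = 3.122333 rad, q = (β − φ) mod 2π = 1.928650 rad → L = 5.37·(3.122333 + 10.719307 + 1.928650) = 5.37·15.770290 = 84.686456 m
RSR: p² = 2 + d² − 2cos(α−β) + 2d(sin β − sin α) = 161.232993; p = √p² = 12.697755; φ = atan2(cos α − cos β, d − sin α + sin β) = -0.046911 rad; t = (α − φ) mod 2π = 3.263341 rad, q = (φ − β) mod 2π = 4.252047 rad → L = 5.37·(3.263341 + 12.697755 + 4.252047) = 5.37·20.213143 = 108.544579 m
LSR: p² = d² − 2 + 2cos(α−β) + 2d(sin α + sin β) = 155.064530; p = √p² = 12.452491; φ = atan2(−cos α − cos β, d + sin α + sin β) − atan2(−2, p) = 0.270401 rad; t = (φ − α) mod 2π = 3.337156 rad, q = (φ − β) mod 2π = 4.569359 rad → L = 5.37·(3.337156 + 12.452491 + 4.569359) = 5.37·20.359006 = 109.327862 m
RSL: p² = d² − 2 + 2cos(α−β) − 2d(sin α + sin β) = 115.729292; p = √p² = 10.757755; φ = atan2(cos α + cos β, d − sin α − sin β) − atan2(2, p) = -0.312016 rad; t = (α − φ) mod 2π = 3.528446 rad, q = (β − φ) mod 2π = 2.296243 rad → L = 5.37·(3.528446 + 10.757755 + 2.296243) = 5.37·16.582444 = 89.047722 m
RLR: c = (6 − d² + 2cos(α−β) + 2d(sin α − sin β))/8 = -19.154124, |c| > 1 → infeasible
LRL: c = (6 − d² + 2cos(α−β) − 2d(sin α − sin β))/8 = -13.362943, |c| > 1 → infeasible
Shortest: LSL with L = 84.686456 m ≈ 84.6865 m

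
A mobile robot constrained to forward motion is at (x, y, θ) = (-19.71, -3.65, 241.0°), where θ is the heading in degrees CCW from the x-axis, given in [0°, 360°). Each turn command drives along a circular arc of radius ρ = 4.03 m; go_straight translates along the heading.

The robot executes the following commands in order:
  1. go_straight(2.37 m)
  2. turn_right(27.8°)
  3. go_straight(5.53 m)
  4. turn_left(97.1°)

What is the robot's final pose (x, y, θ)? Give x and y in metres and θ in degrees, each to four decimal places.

set_pose: (x, y, θ) = (-19.7100, -3.6500, 241.0000°), ρ = 4.03
go_straight(2.37): x += 2.37·cos θ, y += 2.37·sin θ → (-20.8590, -5.7228, 241.0000°)
turn_right(27.8°): centre at ρ to the right, rotate −27.8° → (-22.1770, -7.1412, 213.2000°)
go_straight(5.53): x += 5.53·cos θ, y += 5.53·sin θ → (-26.8043, -10.1693, 213.2000°)
turn_left(97.1°): centre at ρ to the left, rotate +97.1° → (-27.6712, -16.1480, 310.3000°)

(-27.6712, -16.1480, 310.3000°)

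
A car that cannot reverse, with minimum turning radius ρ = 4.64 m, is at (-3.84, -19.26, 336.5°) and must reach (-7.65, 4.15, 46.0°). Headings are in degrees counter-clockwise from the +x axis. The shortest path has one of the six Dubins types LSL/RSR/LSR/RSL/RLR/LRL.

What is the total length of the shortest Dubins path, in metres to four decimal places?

32.9555 m

Let ψ = atan2(Δy, Δx) = atan2(23.41, -3.81) = 99.2439° be the start→goal bearing.
Normalize: d = |goal − start| / ρ = 23.718014/4.64 = 5.111641, α = (θ_start − ψ) mod 360° = 237.2561° = 4.140900 rad, β = (θ_goal − ψ) mod 360° = 306.7561° = 5.353904 rad.
Common terms: sin α = -0.841097, cos α = -0.540885, sin β = -0.801190, cos β = 0.598410, cos(α−β) = 0.350207, d² = 26.128874. Work in radians in the unit-radius frame; every candidate has L = ρ·(t + p + q).
LSL: p² = 2 + d² − 2cos(α−β) + 2d(sin α − sin β) = 27.020483; p = √p² = 5.198123; φ = atan2(cos β − cos α, d + sin α − sin β) = 0.220968 rad; t = (φ − α) mod 2π = 2.363253 rad, q = (β − φ) mod 2π = 5.132936 rad → L = 4.64·(2.363253 + 5.198123 + 5.132936) = 4.64·12.694312 = 58.901608 m
RSR: p² = 2 + d² − 2cos(α−β) + 2d(sin β − sin α) = 27.836435; p = √p² = 5.276025; φ = atan2(cos α − cos β, d − sin α + sin β) = -0.217653 rad; t = (α − φ) mod 2π = 4.358553 rad, q = (φ − β) mod 2π = 0.711629 rad → L = 4.64·(4.358553 + 5.276025 + 0.711629) = 4.64·10.346206 = 48.006396 m
LSR: p² = d² − 2 + 2cos(α−β) + 2d(sin α + sin β) = 8.039728; p = √p² = 2.835441; φ = atan2(−cos α − cos β, d + sin α + sin β) − atan2(−2, p) = 0.597733 rad; t = (φ − α) mod 2π = 2.740018 rad, q = (φ − β) mod 2π = 1.527014 rad → L = 4.64·(2.740018 + 2.835441 + 1.527014) = 4.64·7.102474 = 32.955480 m
RSL: p² = d² − 2 + 2cos(α−β) − 2d(sin α + sin β) = 41.618849; p = √p² = 6.451267; φ = atan2(cos α + cos β, d − sin α − sin β) − atan2(2, p) = -0.292104 rad; t = (α − φ) mod 2π = 4.433004 rad, q = (β − φ) mod 2π = 5.646008 rad → L = 4.64·(4.433004 + 6.451267 + 5.646008) = 4.64·16.530279 = 76.700494 m
RLR: c = (6 − d² + 2cos(α−β) + 2d(sin α − sin β))/8 = -2.479554, |c| > 1 → infeasible
LRL: c = (6 − d² + 2cos(α−β) − 2d(sin α − sin β))/8 = -2.377560, |c| > 1 → infeasible
Shortest: LSR with L = 32.955480 m ≈ 32.9555 m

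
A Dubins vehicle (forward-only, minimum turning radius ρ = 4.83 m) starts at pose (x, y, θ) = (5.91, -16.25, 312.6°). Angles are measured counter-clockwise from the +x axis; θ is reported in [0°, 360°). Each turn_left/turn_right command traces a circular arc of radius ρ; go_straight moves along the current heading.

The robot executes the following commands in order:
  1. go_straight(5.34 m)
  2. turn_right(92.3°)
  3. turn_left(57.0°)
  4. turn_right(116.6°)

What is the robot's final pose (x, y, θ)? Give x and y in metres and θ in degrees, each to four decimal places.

set_pose: (x, y, θ) = (5.9100, -16.2500, 312.6000°), ρ = 4.83
go_straight(5.34): x += 5.34·cos θ, y += 5.34·sin θ → (9.5245, -20.1808, 312.6000°)
turn_right(92.3°): centre at ρ to the right, rotate −92.3° → (9.0932, -27.1338, 220.3000°)
turn_left(57.0°): centre at ρ to the left, rotate +57.0° → (7.4263, -31.4312, 277.3000°)
turn_right(116.6°): centre at ρ to the right, rotate −116.6° → (1.0391, -36.6034, 160.7000°)

(1.0391, -36.6034, 160.7000°)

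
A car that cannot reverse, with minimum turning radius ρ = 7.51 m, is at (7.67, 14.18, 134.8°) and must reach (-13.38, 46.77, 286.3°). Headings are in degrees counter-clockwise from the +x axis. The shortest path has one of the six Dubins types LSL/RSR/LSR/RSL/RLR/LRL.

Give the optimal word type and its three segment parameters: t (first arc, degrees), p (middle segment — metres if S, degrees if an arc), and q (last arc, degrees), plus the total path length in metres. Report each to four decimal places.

RSL: t = 37.0316°, p = 31.7274 m, q = 188.5316°, L = 61.2929 m

Let ψ = atan2(Δy, Δx) = atan2(32.59, -21.05) = 122.8586° be the start→goal bearing.
Normalize: d = |goal − start| / ρ = 38.797044/7.51 = 5.166051, α = (θ_start − ψ) mod 360° = 11.9414° = 0.208417 rad, β = (θ_goal − ψ) mod 360° = 163.4414° = 2.852591 rad.
Common terms: sin α = 0.206912, cos α = 0.978360, sin β = 0.284995, cos β = -0.958529, cos(α−β) = -0.878817, d² = 26.688084. Work in radians in the unit-radius frame; every candidate has L = ρ·(t + p + q).
LSL: p² = 2 + d² − 2cos(α−β) + 2d(sin α − sin β) = 29.638952; p = √p² = 5.444167; φ = atan2(cos β − cos α, d + sin α − sin β) = -0.363741 rad; t = (φ − α) mod 2π = 5.711027 rad, q = (β − φ) mod 2π = 3.216332 rad → L = 7.51·(5.711027 + 5.444167 + 3.216332) = 7.51·14.371526 = 107.930159 m
RSR: p² = 2 + d² − 2cos(α−β) + 2d(sin β − sin α) = 31.252485; p = √p² = 5.590392; φ = atan2(cos α − cos β, d − sin α + sin β) = 0.353803 rad; t = (α − φ) mod 2π = 6.137800 rad, q = (φ − β) mod 2π = 3.784397 rad → L = 7.51·(6.137800 + 5.590392 + 3.784397) = 7.51·15.512589 = 116.499543 m
LSR: p² = d² − 2 + 2cos(α−β) + 2d(sin α + sin β) = 28.012883; p = √p² = 5.292720; φ = atan2(−cos α − cos β, d + sin α + sin β) − atan2(−2, p) = 0.357786 rad; t = (φ − α) mod 2π = 0.149369 rad, q = (φ − β) mod 2π = 3.788380 rad → L = 7.51·(0.149369 + 5.292720 + 3.788380) = 7.51·9.230469 = 69.320822 m
RSL: p² = d² − 2 + 2cos(α−β) − 2d(sin α + sin β) = 17.848016; p = √p² = 4.224691; φ = atan2(cos α + cos β, d − sin α − sin β) − atan2(2, p) = -0.437905 rad; t = (α − φ) mod 2π = 0.646323 rad, q = (β − φ) mod 2π = 3.290497 rad → L = 7.51·(0.646323 + 4.224691 + 3.290497) = 7.51·8.161511 = 61.292946 m
RLR: c = (6 − d² + 2cos(α−β) + 2d(sin α − sin β))/8 = -2.906561, |c| > 1 → infeasible
LRL: c = (6 − d² + 2cos(α−β) − 2d(sin α − sin β))/8 = -2.704869, |c| > 1 → infeasible
Shortest: RSL with L = 61.292946 m ≈ 61.2929 m
Convert RSL to answer units (arcs ×180/π): t = 0.646323·180/π = 37.0316°, p = ρ·p = 7.51·4.224691 = 31.7274 m, q = 3.290497·180/π = 188.5316°, L = 61.2929 m.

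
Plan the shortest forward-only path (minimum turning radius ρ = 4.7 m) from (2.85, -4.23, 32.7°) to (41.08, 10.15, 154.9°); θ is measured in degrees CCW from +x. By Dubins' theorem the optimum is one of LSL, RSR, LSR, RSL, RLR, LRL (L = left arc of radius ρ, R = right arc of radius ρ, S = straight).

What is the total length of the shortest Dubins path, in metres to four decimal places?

Let ψ = atan2(Δy, Δx) = atan2(14.38, 38.23) = 20.6135° be the start→goal bearing.
Normalize: d = |goal − start| / ρ = 40.845040/4.7 = 8.690434, α = (θ_start − ψ) mod 360° = 12.0865° = 0.210949 rad, β = (θ_goal − ψ) mod 360° = 134.2865° = 2.343741 rad.
Common terms: sin α = 0.209388, cos α = 0.977833, sin β = 0.715857, cos β = -0.698247, cos(α−β) = -0.532876, d² = 75.523644. Work in radians in the unit-radius frame; every candidate has L = ρ·(t + p + q).
LSL: p² = 2 + d² − 2cos(α−β) + 2d(sin α − sin β) = 69.786520; p = √p² = 8.353833; φ = atan2(cos β − cos α, d + sin α − sin β) = -0.202007 rad; t = (φ − α) mod 2π = 5.870229 rad, q = (β − φ) mod 2π = 2.545748 rad → L = 4.7·(5.870229 + 8.353833 + 2.545748) = 4.7·16.769810 = 78.818108 m
RSR: p² = 2 + d² − 2cos(α−β) + 2d(sin β − sin α) = 87.392274; p = √p² = 9.348383; φ = atan2(cos α − cos β, d − sin α + sin β) = 0.180266 rad; t = (α − φ) mod 2π = 0.030684 rad, q = (φ − β) mod 2π = 4.119709 rad → L = 4.7·(0.030684 + 9.348383 + 4.119709) = 4.7·13.498776 = 63.444249 m
LSR: p² = d² − 2 + 2cos(α−β) + 2d(sin α + sin β) = 88.539460; p = √p² = 9.409541; φ = atan2(−cos α − cos β, d + sin α + sin β) − atan2(−2, p) = 0.180366 rad; t = (φ − α) mod 2π = 6.252602 rad, q = (φ − β) mod 2π = 4.119809 rad → L = 4.7·(6.252602 + 9.409541 + 4.119809) = 4.7·19.781952 = 92.975175 m
RSL: p² = d² − 2 + 2cos(α−β) − 2d(sin α + sin β) = 56.376323; p = √p² = 7.508417; φ = atan2(cos α + cos β, d − sin α − sin β) − atan2(2, p) = -0.224334 rad; t = (α − φ) mod 2π = 0.435283 rad, q = (β − φ) mod 2π = 2.568075 rad → L = 4.7·(0.435283 + 7.508417 + 2.568075) = 4.7·10.511775 = 49.405342 m
RLR: c = (6 − d² + 2cos(α−β) + 2d(sin α − sin β))/8 = -9.924034, |c| > 1 → infeasible
LRL: c = (6 − d² + 2cos(α−β) − 2d(sin α − sin β))/8 = -7.723315, |c| > 1 → infeasible
Shortest: RSL with L = 49.405342 m ≈ 49.4053 m

49.4053 m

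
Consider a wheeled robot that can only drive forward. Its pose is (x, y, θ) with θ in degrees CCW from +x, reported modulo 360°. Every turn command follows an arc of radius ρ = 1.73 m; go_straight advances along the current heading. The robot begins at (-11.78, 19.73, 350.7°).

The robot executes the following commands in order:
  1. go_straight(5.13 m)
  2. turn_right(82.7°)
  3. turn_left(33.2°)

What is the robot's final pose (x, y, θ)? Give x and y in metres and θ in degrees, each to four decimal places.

(-5.0189, 16.1768, 301.2000°)

set_pose: (x, y, θ) = (-11.7800, 19.7300, 350.7000°), ρ = 1.73
go_straight(5.13): x += 5.13·cos θ, y += 5.13·sin θ → (-6.7174, 18.9010, 350.7000°)
turn_right(82.7°): centre at ρ to the right, rotate −82.7° → (-5.2681, 17.1333, 268.0000°)
turn_left(33.2°): centre at ρ to the left, rotate +33.2° → (-5.0189, 16.1768, 301.2000°)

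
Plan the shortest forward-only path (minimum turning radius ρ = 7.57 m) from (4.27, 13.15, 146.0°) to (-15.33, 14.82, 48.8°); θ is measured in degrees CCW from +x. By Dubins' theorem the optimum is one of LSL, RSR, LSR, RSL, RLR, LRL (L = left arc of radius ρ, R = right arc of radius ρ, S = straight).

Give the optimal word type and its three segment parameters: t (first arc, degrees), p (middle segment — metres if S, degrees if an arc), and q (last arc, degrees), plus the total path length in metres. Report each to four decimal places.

Let ψ = atan2(Δy, Δx) = atan2(1.67, -19.60) = 175.1299° be the start→goal bearing.
Normalize: d = |goal − start| / ρ = 19.671017/7.57 = 2.598549, α = (θ_start − ψ) mod 360° = 330.8701° = 5.774772 rad, β = (θ_goal − ψ) mod 360° = 233.6701° = 4.078312 rad.
Common terms: sin α = -0.486792, cos α = 0.873518, sin β = -0.805619, cos β = -0.592434, cos(α−β) = -0.125333, d² = 6.752457. Work in radians in the unit-radius frame; every candidate has L = ρ·(t + p + q).
LSL: p² = 2 + d² − 2cos(α−β) + 2d(sin α − sin β) = 10.660100; p = √p² = 3.264981; φ = atan2(cos β − cos α, d + sin α − sin β) = -0.465638 rad; t = (φ − α) mod 2π = 0.042776 rad, q = (β − φ) mod 2π = 4.543950 rad → L = 7.57·(0.042776 + 3.264981 + 4.543950) = 7.57·7.851706 = 59.437416 m
RSR: p² = 2 + d² − 2cos(α−β) + 2d(sin β − sin α) = 7.346148; p = √p² = 2.710378; φ = atan2(cos α − cos β, d − sin α + sin β) = 0.571467 rad; t = (α − φ) mod 2π = 5.203305 rad, q = (φ − β) mod 2π = 2.776340 rad → L = 7.57·(5.203305 + 2.710378 + 2.776340) = 7.57·10.690023 = 80.923475 m
LSR: p² = d² − 2 + 2cos(α−β) + 2d(sin α + sin β) = -2.214994 < 0 → infeasible
RSL: p² = d² − 2 + 2cos(α−β) − 2d(sin α + sin β) = 11.218576; p = √p² = 3.349414; φ = atan2(cos α + cos β, d − sin α − sin β) − atan2(2, p) = -0.466184 rad; t = (α − φ) mod 2π = 6.240956 rad, q = (β − φ) mod 2π = 4.544496 rad → L = 7.57·(6.240956 + 3.349414 + 4.544496) = 7.57·14.134866 = 107.000935 m
RLR: c = (6 − d² + 2cos(α−β) + 2d(sin α − sin β))/8 = 0.081732; p = 2π − arccos c = 4.794212 rad; φ = atan2(cos α − cos β, d − sin α + sin β) = 0.571467 rad; t = (α − φ + p/2) mod 2π = 1.317226 rad, q = (α − β − t + p) mod 2π = 5.173446 rad → L = 7.57·(1.317226 + 4.794212 + 5.173446) = 7.57·11.284884 = 85.426569 m
LRL: c = (6 − d² + 2cos(α−β) − 2d(sin α − sin β))/8 = -0.332513; p = 2π − arccos c = 4.373423 rad; φ = atan2(cos β − cos α, d + sin α − sin β) = -0.465638 rad; t = (φ − α + p/2) mod 2π = 2.229487 rad, q = (β − α − t + p) mod 2π = 0.447476 rad → L = 7.57·(2.229487 + 4.373423 + 0.447476) = 7.57·7.050385 = 53.371415 m
Shortest: LRL with L = 53.371415 m ≈ 53.3714 m
Convert LRL to answer units (arcs ×180/π): t = 2.229487·180/π = 127.7402°, p = 4.373423·180/π = 250.5787°, q = 0.447476·180/π = 25.6385°, L = 53.3714 m.

LRL: t = 127.7402°, p = 250.5787°, q = 25.6385°, L = 53.3714 m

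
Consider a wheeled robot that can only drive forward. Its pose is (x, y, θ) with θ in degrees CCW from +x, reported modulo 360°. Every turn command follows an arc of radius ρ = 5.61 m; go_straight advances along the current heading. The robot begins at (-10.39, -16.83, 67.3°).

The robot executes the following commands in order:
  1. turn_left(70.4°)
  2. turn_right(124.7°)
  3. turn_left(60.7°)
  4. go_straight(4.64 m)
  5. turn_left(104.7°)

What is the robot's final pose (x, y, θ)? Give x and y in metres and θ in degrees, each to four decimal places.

set_pose: (x, y, θ) = (-10.3900, -16.8300, 67.3000°), ρ = 5.61
turn_left(70.4°): centre at ρ to the left, rotate +70.4° → (-11.7898, -10.5157, 137.7000°)
turn_right(124.7°): centre at ρ to the right, rotate −124.7° → (-9.2762, -0.9002, 13.0000°)
turn_left(60.7°): centre at ρ to the left, rotate +60.7° → (-5.1537, 2.9915, 73.7000°)
go_straight(4.64): x += 4.64·cos θ, y += 4.64·sin θ → (-3.8514, 7.4450, 73.7000°)
turn_left(104.7°): centre at ρ to the left, rotate +104.7° → (-9.0793, 14.6273, 178.4000°)

(-9.0793, 14.6273, 178.4000°)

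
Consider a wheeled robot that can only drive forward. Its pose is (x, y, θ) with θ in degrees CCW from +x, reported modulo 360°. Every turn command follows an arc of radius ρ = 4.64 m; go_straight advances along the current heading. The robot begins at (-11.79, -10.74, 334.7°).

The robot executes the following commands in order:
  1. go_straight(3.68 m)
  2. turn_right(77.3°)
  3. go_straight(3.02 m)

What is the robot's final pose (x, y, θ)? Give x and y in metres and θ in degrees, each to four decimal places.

set_pose: (x, y, θ) = (-11.7900, -10.7400, 334.7000°), ρ = 4.64
go_straight(3.68): x += 3.68·cos θ, y += 3.68·sin θ → (-8.4630, -12.3127, 334.7000°)
turn_right(77.3°): centre at ρ to the right, rotate −77.3° → (-5.9177, -17.5198, 257.4000°)
go_straight(3.02): x += 3.02·cos θ, y += 3.02·sin θ → (-6.5765, -20.4671, 257.4000°)

(-6.5765, -20.4671, 257.4000°)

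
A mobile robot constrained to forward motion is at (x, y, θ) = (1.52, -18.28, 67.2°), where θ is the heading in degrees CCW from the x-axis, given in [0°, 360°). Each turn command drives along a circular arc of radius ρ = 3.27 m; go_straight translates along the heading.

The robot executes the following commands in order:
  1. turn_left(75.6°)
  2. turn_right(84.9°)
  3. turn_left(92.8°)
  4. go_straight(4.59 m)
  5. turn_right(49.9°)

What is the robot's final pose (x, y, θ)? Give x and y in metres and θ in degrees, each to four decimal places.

set_pose: (x, y, θ) = (1.5200, -18.2800, 67.2000°), ρ = 3.27
turn_left(75.6°): centre at ρ to the left, rotate +75.6° → (0.4825, -14.4082, 142.8000°)
turn_right(84.9°): centre at ρ to the right, rotate −84.9° → (-0.3105, -10.0658, 57.9000°)
turn_left(92.8°): centre at ρ to the left, rotate +92.8° → (-1.4803, -5.4765, 150.7000°)
go_straight(4.59): x += 4.59·cos θ, y += 4.59·sin θ → (-5.4831, -3.2302, 150.7000°)
turn_right(49.9°): centre at ρ to the right, rotate −49.9° → (-7.0949, -0.9913, 100.8000°)

(-7.0949, -0.9913, 100.8000°)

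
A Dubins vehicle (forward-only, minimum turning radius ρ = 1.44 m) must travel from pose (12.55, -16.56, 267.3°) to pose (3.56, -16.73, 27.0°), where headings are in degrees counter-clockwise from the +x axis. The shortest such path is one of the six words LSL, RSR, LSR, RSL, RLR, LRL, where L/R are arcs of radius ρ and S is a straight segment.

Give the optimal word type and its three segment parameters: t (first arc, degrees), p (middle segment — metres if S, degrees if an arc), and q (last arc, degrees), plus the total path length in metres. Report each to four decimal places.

RSR: t = 74.8660°, p = 7.0635 m, q = 165.4340°, L = 13.1029 m

Let ψ = atan2(Δy, Δx) = atan2(-0.17, -8.99) = -178.9167° be the start→goal bearing.
Normalize: d = |goal − start| / ρ = 8.991607/1.44 = 6.244172, α = (θ_start − ψ) mod 360° = 86.2167° = 1.504765 rad, β = (θ_goal − ψ) mod 360° = 205.9167° = 3.593924 rad.
Common terms: sin α = 0.997821, cos α = 0.065984, sin β = -0.437064, cos β = -0.899431, cos(α−β) = -0.495459, d² = 38.989680. Work in radians in the unit-radius frame; every candidate has L = ρ·(t + p + q).
LSL: p² = 2 + d² − 2cos(α−β) + 2d(sin α − sin β) = 59.899924; p = √p² = 7.739504; φ = atan2(cos β − cos α, d + sin α − sin β) = -0.125064 rad; t = (φ − α) mod 2π = 4.653356 rad, q = (β − φ) mod 2π = 3.718988 rad → L = 1.44·(4.653356 + 7.739504 + 3.718988) = 1.44·16.111849 = 23.201062 m
RSR: p² = 2 + d² − 2cos(α−β) + 2d(sin β − sin α) = 24.061270; p = √p² = 4.905229; φ = atan2(cos α − cos β, d − sin α + sin β) = 0.198107 rad; t = (α − φ) mod 2π = 1.306658 rad, q = (φ − β) mod 2π = 2.887368 rad → L = 1.44·(1.306658 + 4.905229 + 2.887368) = 1.44·9.099255 = 13.102927 m
LSR: p² = d² − 2 + 2cos(α−β) + 2d(sin α + sin β) = 43.001691; p = √p² = 6.557567; φ = atan2(−cos α − cos β, d + sin α + sin β) − atan2(−2, p) = 0.417900 rad; t = (φ − α) mod 2π = 5.196320 rad, q = (φ − β) mod 2π = 3.107161 rad → L = 1.44·(5.196320 + 6.557567 + 3.107161) = 1.44·14.861048 = 21.399910 m
RSL: p² = d² − 2 + 2cos(α−β) − 2d(sin α + sin β) = 28.995834; p = √p² = 5.384778; φ = atan2(cos α + cos β, d − sin α − sin β) − atan2(2, p) = -0.501234 rad; t = (α − φ) mod 2π = 2.005998 rad, q = (β − φ) mod 2π = 4.095158 rad → L = 1.44·(2.005998 + 5.384778 + 4.095158) = 1.44·11.485934 = 16.539745 m
RLR: c = (6 − d² + 2cos(α−β) + 2d(sin α − sin β))/8 = -2.007659, |c| > 1 → infeasible
LRL: c = (6 − d² + 2cos(α−β) − 2d(sin α − sin β))/8 = -6.487491, |c| > 1 → infeasible
Shortest: RSR with L = 13.102927 m ≈ 13.1029 m
Convert RSR to answer units (arcs ×180/π): t = 1.306658·180/π = 74.8660°, p = ρ·p = 1.44·4.905229 = 7.0635 m, q = 2.887368·180/π = 165.4340°, L = 13.1029 m.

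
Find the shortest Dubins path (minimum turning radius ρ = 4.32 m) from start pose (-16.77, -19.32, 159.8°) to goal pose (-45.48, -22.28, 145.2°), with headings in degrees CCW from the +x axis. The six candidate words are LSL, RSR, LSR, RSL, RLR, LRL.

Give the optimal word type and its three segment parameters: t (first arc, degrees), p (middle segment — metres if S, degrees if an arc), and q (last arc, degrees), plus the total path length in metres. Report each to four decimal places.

Let ψ = atan2(Δy, Δx) = atan2(-2.96, -28.71) = -174.1136° be the start→goal bearing.
Normalize: d = |goal − start| / ρ = 28.862185/4.32 = 6.681061, α = (θ_start − ψ) mod 360° = 333.9136° = 5.827892 rad, β = (θ_goal − ψ) mod 360° = 319.3136° = 5.573074 rad.
Common terms: sin α = -0.439726, cos α = 0.898132, sin β = -0.651918, cos β = 0.758289, cos(α−β) = 0.967709, d² = 44.636579. Work in radians in the unit-radius frame; every candidate has L = ρ·(t + p + q).
LSL: p² = 2 + d² − 2cos(α−β) + 2d(sin α − sin β) = 47.536503; p = √p² = 6.894672; φ = atan2(cos β − cos α, d + sin α − sin β) = -0.020284 rad; t = (φ − α) mod 2π = 0.435009 rad, q = (β − φ) mod 2π = 5.593358 rad → L = 4.32·(0.435009 + 6.894672 + 5.593358) = 4.32·12.923039 = 55.827530 m
RSR: p² = 2 + d² − 2cos(α−β) + 2d(sin β − sin α) = 41.865820; p = √p² = 6.470380; φ = atan2(cos α − cos β, d − sin α + sin β) = 0.021614 rad; t = (α − φ) mod 2π = 5.806277 rad, q = (φ − β) mod 2π = 0.731726 rad → L = 4.32·(5.806277 + 6.470380 + 0.731726) = 4.32·13.008384 = 56.196217 m
LSR: p² = d² − 2 + 2cos(α−β) + 2d(sin α + sin β) = 29.985313; p = √p² = 5.475885; φ = atan2(−cos α − cos β, d + sin α + sin β) − atan2(−2, p) = 0.062080 rad; t = (φ − α) mod 2π = 0.517374 rad, q = (φ − β) mod 2π = 0.772192 rad → L = 4.32·(0.517374 + 5.475885 + 0.772192) = 4.32·6.765450 = 29.226745 m
RSL: p² = d² − 2 + 2cos(α−β) − 2d(sin α + sin β) = 59.158682; p = √p² = 7.691468; φ = atan2(cos α + cos β, d − sin α − sin β) − atan2(2, p) = -0.044428 rad; t = (α − φ) mod 2π = 5.872320 rad, q = (β − φ) mod 2π = 5.617502 rad → L = 4.32·(5.872320 + 7.691468 + 5.617502) = 4.32·19.181290 = 82.863173 m
RLR: c = (6 − d² + 2cos(α−β) + 2d(sin α − sin β))/8 = -4.233227, |c| > 1 → infeasible
LRL: c = (6 − d² + 2cos(α−β) − 2d(sin α − sin β))/8 = -4.942063, |c| > 1 → infeasible
Shortest: LSR with L = 29.226745 m ≈ 29.2267 m
Convert LSR to answer units (arcs ×180/π): t = 0.517374·180/π = 29.6433°, p = ρ·p = 4.32·5.475885 = 23.6558 m, q = 0.772192·180/π = 44.2433°, L = 29.2267 m.

LSR: t = 29.6433°, p = 23.6558 m, q = 44.2433°, L = 29.2267 m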